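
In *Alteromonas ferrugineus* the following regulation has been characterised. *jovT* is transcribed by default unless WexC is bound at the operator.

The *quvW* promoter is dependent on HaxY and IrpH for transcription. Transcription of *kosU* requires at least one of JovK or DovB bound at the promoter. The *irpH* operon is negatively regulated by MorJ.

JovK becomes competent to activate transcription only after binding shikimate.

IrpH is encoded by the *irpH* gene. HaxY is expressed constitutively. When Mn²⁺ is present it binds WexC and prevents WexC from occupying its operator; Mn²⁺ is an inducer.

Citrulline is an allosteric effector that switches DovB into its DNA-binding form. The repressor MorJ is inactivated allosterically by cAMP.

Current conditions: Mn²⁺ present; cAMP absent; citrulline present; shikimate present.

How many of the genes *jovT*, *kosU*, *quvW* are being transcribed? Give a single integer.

2

Mn²⁺ is present, so WexC is inactive.
With no repressor bound, *jovT* is transcribed.
→ *jovT* is ON.
Shikimate is present, so JovK is active.
Citrulline is present, so DovB is active.
Activator JovK is present, so *kosU* is transcribed.
→ *kosU* is ON.
HaxY is produced constitutively and is active.
cAMP is absent, so MorJ is active.
With repressor MorJ bound, *irpH* is not transcribed.
So IrpH is not produced.
Required activator IrpH is absent, so *quvW* is not transcribed.
→ *quvW* is OFF.
2 of the 3 genes are transcribed.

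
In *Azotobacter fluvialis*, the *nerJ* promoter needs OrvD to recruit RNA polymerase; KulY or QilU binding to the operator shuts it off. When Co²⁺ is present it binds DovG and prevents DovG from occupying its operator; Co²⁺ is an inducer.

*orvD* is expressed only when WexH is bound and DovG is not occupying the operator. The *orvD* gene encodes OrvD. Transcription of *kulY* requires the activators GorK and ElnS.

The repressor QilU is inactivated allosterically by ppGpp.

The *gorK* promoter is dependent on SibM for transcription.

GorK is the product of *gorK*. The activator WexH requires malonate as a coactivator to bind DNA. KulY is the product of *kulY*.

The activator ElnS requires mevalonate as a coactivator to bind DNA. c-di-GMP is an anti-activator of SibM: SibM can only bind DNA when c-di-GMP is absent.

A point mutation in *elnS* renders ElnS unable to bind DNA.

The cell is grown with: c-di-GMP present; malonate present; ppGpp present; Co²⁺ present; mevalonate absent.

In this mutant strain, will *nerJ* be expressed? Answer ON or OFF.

Malonate is present, so WexH is active.
Co²⁺ is present, so DovG is inactive.
No repressor is bound and WexH is active, so *orvD* is transcribed.
So OrvD is produced and active.
c-di-GMP is present, so SibM is inactive.
Required activator SibM is absent, so *gorK* is not transcribed.
So GorK is not produced.
ElnS is non-functional in this strain, so it has no effect.
Required activator GorK is absent, so *kulY* is not transcribed.
So KulY is not produced.
ppGpp is present, so QilU is inactive.
No repressor is bound and OrvD is active, so *nerJ* is transcribed.

ON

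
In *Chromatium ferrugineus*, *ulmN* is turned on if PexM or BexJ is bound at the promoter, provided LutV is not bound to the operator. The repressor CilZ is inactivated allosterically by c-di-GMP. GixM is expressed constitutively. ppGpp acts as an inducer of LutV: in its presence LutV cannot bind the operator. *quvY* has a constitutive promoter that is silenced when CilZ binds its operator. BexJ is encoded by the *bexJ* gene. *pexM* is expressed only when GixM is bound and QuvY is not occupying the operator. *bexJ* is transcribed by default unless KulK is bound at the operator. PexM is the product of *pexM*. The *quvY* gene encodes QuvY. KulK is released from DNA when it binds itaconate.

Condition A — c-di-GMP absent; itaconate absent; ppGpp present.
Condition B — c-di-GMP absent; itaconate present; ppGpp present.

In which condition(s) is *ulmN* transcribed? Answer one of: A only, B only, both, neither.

both

Condition A:
c-di-GMP is absent, so CilZ is active.
With repressor CilZ bound, *quvY* is not transcribed.
So QuvY is not produced.
GixM is produced constitutively and is active.
No repressor is bound and GixM is active, so *pexM* is transcribed.
So PexM is produced and active.
Itaconate is absent, so KulK is active.
With repressor KulK bound, *bexJ* is not transcribed.
So BexJ is not produced.
ppGpp is present, so LutV is inactive.
Activator PexM is present, so *ulmN* is transcribed.
→ *ulmN* is ON in A.
Condition B:
c-di-GMP is absent, so CilZ is active.
With repressor CilZ bound, *quvY* is not transcribed.
So QuvY is not produced.
GixM is produced constitutively and is active.
No repressor is bound and GixM is active, so *pexM* is transcribed.
So PexM is produced and active.
Itaconate is present, so KulK is inactive.
With no repressor bound, *bexJ* is transcribed.
So BexJ is produced and active.
ppGpp is present, so LutV is inactive.
Activator PexM is present, so *ulmN* is transcribed.
→ *ulmN* is ON in B.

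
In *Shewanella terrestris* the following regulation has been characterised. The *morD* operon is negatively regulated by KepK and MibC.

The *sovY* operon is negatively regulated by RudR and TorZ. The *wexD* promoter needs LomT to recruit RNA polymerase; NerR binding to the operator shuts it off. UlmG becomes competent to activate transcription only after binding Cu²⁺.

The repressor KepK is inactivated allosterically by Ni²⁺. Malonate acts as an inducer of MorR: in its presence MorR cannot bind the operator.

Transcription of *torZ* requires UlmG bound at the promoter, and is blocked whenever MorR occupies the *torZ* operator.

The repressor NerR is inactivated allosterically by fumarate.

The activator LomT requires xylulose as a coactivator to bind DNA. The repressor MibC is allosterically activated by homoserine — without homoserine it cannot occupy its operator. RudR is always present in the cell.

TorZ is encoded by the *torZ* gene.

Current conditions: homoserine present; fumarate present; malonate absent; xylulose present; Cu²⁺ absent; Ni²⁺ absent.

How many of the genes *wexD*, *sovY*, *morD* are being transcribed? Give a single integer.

1

Xylulose is present, so LomT is active.
Fumarate is present, so NerR is inactive.
No repressor is bound and LomT is active, so *wexD* is transcribed.
→ *wexD* is ON.
RudR is produced constitutively and is active.
Cu²⁺ is absent, so UlmG is inactive.
Malonate is absent, so MorR is active.
With repressor MorR bound, *torZ* is not transcribed.
So TorZ is not produced.
With repressor RudR bound, *sovY* is not transcribed.
→ *sovY* is OFF.
Ni²⁺ is absent, so KepK is active.
Homoserine is present, so MibC is active.
With repressor KepK bound, *morD* is not transcribed.
→ *morD* is OFF.
1 of the 3 genes is transcribed.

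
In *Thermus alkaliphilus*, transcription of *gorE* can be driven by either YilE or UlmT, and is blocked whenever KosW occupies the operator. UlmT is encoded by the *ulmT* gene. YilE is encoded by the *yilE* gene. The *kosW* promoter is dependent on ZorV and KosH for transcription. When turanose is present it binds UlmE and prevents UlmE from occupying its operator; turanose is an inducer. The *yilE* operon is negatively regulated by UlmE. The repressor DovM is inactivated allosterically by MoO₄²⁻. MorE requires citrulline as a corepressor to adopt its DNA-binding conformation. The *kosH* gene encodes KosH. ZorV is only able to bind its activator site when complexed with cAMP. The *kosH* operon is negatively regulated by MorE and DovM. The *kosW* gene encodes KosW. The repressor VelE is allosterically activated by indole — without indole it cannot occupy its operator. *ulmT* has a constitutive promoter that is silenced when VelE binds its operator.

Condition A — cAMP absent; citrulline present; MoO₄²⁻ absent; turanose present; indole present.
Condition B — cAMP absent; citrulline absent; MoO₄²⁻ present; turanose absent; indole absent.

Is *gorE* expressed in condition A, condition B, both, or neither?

both

Condition A:
cAMP is absent, so ZorV is inactive.
Citrulline is present, so MorE is active.
MoO₄²⁻ is absent, so DovM is active.
With repressor MorE bound, *kosH* is not transcribed.
So KosH is not produced.
Required activator ZorV is absent, so *kosW* is not transcribed.
So KosW is not produced.
Turanose is present, so UlmE is inactive.
With no repressor bound, *yilE* is transcribed.
So YilE is produced and active.
Indole is present, so VelE is active.
With repressor VelE bound, *ulmT* is not transcribed.
So UlmT is not produced.
Activator YilE is present, so *gorE* is transcribed.
→ *gorE* is ON in A.
Condition B:
cAMP is absent, so ZorV is inactive.
Citrulline is absent, so MorE is inactive.
MoO₄²⁻ is present, so DovM is inactive.
With no repressor bound, *kosH* is transcribed.
So KosH is produced and active.
Required activator ZorV is absent, so *kosW* is not transcribed.
So KosW is not produced.
Turanose is absent, so UlmE is active.
With repressor UlmE bound, *yilE* is not transcribed.
So YilE is not produced.
Indole is absent, so VelE is inactive.
With no repressor bound, *ulmT* is transcribed.
So UlmT is produced and active.
Activator UlmT is present, so *gorE* is transcribed.
→ *gorE* is ON in B.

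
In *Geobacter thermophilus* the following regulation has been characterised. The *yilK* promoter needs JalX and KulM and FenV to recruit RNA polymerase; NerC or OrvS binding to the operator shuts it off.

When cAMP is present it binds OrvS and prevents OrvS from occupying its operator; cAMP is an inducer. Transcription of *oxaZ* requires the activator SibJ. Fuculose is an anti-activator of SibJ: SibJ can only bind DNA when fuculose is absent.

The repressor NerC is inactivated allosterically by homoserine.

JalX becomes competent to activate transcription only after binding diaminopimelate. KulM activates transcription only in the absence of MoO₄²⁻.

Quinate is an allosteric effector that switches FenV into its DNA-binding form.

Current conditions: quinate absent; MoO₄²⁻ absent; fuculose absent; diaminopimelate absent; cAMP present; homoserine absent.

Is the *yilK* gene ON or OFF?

Diaminopimelate is absent, so JalX is inactive.
Homoserine is absent, so NerC is active.
MoO₄²⁻ is absent, so KulM is active.
Quinate is absent, so FenV is inactive.
cAMP is present, so OrvS is inactive.
With repressor NerC bound, *yilK* is not transcribed.

OFF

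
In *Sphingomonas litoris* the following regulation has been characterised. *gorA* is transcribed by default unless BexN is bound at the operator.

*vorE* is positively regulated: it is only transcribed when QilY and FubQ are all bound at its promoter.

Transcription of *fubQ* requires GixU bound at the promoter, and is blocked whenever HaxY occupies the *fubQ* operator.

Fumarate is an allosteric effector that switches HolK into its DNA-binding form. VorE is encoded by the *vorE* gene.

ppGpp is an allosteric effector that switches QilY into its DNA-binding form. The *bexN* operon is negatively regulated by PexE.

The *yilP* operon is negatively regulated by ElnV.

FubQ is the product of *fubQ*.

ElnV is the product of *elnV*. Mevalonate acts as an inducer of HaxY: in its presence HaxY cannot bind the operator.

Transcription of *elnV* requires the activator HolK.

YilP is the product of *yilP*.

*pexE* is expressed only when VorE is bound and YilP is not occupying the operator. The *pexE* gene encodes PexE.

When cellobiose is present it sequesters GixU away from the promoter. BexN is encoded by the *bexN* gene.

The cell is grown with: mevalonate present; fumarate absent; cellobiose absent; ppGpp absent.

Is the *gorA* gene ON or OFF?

Fumarate is absent, so HolK is inactive.
Required activator HolK is absent, so *elnV* is not transcribed.
So ElnV is not produced.
With no repressor bound, *yilP* is transcribed.
So YilP is produced and active.
ppGpp is absent, so QilY is inactive.
Cellobiose is absent, so GixU is active.
Mevalonate is present, so HaxY is inactive.
No repressor is bound and GixU is active, so *fubQ* is transcribed.
So FubQ is produced and active.
Required activator QilY is absent, so *vorE* is not transcribed.
So VorE is not produced.
With repressor YilP bound, *pexE* is not transcribed.
So PexE is not produced.
With no repressor bound, *bexN* is transcribed.
So BexN is produced and active.
With repressor BexN bound, *gorA* is not transcribed.

OFF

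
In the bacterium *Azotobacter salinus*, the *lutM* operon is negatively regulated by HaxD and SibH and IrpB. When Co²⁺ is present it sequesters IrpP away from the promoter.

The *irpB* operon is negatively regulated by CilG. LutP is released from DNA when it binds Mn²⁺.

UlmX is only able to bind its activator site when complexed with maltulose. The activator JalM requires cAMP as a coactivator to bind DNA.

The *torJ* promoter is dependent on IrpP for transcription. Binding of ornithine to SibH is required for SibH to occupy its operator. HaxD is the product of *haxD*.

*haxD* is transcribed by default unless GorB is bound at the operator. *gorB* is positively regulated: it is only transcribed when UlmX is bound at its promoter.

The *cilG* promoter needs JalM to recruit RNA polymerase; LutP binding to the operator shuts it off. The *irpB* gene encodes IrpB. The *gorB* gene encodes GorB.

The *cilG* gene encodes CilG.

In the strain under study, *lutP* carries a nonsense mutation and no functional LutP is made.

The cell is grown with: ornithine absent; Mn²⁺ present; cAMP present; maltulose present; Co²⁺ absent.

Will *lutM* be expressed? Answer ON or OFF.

Maltulose is present, so UlmX is active.
No repressor is bound and UlmX is active, so *gorB* is transcribed.
So GorB is produced and active.
With repressor GorB bound, *haxD* is not transcribed.
So HaxD is not produced.
Ornithine is absent, so SibH is inactive.
cAMP is present, so JalM is active.
LutP is non-functional in this strain, so it has no effect.
No repressor is bound and JalM is active, so *cilG* is transcribed.
So CilG is produced and active.
With repressor CilG bound, *irpB* is not transcribed.
So IrpB is not produced.
With no repressor bound, *lutM* is transcribed.

ON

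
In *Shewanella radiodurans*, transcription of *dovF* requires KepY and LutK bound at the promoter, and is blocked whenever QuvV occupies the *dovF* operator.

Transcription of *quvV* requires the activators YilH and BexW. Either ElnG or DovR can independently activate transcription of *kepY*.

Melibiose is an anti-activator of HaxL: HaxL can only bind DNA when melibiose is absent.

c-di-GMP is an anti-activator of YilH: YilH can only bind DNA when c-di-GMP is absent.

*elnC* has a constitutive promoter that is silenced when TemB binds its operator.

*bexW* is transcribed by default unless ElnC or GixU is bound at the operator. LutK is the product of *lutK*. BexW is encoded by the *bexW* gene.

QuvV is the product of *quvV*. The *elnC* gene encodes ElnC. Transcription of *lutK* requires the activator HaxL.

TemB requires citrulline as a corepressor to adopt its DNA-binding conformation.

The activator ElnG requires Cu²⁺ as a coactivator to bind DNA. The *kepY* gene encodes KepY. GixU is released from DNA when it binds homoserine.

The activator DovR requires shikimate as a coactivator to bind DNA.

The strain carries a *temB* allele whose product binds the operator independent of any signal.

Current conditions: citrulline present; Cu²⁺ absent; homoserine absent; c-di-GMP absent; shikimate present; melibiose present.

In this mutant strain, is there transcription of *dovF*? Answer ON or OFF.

OFF

Cu²⁺ is absent, so ElnG is inactive.
Shikimate is present, so DovR is active.
Activator DovR is present, so *kepY* is transcribed.
So KepY is produced and active.
Melibiose is present, so HaxL is inactive.
Required activator HaxL is absent, so *lutK* is not transcribed.
So LutK is not produced.
c-di-GMP is absent, so YilH is active.
TemB is constitutively active in this strain.
With repressor TemB bound, *elnC* is not transcribed.
So ElnC is not produced.
Homoserine is absent, so GixU is active.
With repressor GixU bound, *bexW* is not transcribed.
So BexW is not produced.
Required activator BexW is absent, so *quvV* is not transcribed.
So QuvV is not produced.
Required activator LutK is absent, so *dovF* is not transcribed.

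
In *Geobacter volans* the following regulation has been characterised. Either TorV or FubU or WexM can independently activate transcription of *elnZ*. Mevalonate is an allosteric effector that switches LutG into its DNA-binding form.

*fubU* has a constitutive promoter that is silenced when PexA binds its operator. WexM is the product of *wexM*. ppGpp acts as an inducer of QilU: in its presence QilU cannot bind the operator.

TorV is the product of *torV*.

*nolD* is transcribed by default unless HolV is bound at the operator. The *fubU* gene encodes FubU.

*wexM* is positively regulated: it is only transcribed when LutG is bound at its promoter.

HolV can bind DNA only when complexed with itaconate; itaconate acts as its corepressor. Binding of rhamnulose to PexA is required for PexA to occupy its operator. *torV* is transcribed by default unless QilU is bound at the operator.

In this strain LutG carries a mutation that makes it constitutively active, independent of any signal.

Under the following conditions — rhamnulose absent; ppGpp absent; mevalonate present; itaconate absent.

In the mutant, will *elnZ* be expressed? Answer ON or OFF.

ON

ppGpp is absent, so QilU is active.
With repressor QilU bound, *torV* is not transcribed.
So TorV is not produced.
Rhamnulose is absent, so PexA is inactive.
With no repressor bound, *fubU* is transcribed.
So FubU is produced and active.
LutG is constitutively active in this strain.
No repressor is bound and LutG is active, so *wexM* is transcribed.
So WexM is produced and active.
Activator FubU is present, so *elnZ* is transcribed.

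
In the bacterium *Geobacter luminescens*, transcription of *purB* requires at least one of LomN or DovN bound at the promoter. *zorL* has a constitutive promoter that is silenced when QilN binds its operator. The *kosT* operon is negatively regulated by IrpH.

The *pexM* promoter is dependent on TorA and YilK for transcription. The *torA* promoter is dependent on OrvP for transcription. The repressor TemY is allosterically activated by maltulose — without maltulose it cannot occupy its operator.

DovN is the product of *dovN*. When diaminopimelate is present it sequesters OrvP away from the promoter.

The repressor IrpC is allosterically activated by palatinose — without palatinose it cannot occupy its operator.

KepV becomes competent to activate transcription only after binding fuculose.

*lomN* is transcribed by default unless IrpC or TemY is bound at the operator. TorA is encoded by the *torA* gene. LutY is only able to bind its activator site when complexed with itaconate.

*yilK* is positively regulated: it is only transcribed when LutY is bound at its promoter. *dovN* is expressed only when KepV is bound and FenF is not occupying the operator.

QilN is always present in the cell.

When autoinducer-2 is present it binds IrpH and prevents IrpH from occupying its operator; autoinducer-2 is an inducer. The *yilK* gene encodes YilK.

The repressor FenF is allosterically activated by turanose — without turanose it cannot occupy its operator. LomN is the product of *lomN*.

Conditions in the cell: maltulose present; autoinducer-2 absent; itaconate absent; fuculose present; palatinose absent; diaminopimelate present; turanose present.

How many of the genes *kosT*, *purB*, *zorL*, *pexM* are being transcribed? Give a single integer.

Autoinducer-2 is absent, so IrpH is active.
With repressor IrpH bound, *kosT* is not transcribed.
→ *kosT* is OFF.
Palatinose is absent, so IrpC is inactive.
Maltulose is present, so TemY is active.
With repressor TemY bound, *lomN* is not transcribed.
So LomN is not produced.
Fuculose is present, so KepV is active.
Turanose is present, so FenF is active.
With repressor FenF bound, *dovN* is not transcribed.
So DovN is not produced.
No activator is available at the *purB* promoter, so *purB* is not transcribed.
→ *purB* is OFF.
QilN is produced constitutively and is active.
With repressor QilN bound, *zorL* is not transcribed.
→ *zorL* is OFF.
Diaminopimelate is present, so OrvP is inactive.
Required activator OrvP is absent, so *torA* is not transcribed.
So TorA is not produced.
Itaconate is absent, so LutY is inactive.
Required activator LutY is absent, so *yilK* is not transcribed.
So YilK is not produced.
Required activator TorA is absent, so *pexM* is not transcribed.
→ *pexM* is OFF.
0 of the 4 genes are transcribed.

0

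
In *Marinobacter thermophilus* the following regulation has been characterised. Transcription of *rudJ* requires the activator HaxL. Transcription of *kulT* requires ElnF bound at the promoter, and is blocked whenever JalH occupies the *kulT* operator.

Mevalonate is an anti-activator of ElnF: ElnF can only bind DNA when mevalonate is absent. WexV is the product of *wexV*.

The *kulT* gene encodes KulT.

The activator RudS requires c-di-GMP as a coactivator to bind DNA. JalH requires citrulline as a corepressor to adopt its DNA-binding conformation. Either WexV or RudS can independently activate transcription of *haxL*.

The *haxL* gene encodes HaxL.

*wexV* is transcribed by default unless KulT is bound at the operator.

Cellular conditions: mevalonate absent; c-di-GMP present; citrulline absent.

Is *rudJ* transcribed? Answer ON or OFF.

ON

Mevalonate is absent, so ElnF is active.
Citrulline is absent, so JalH is inactive.
No repressor is bound and ElnF is active, so *kulT* is transcribed.
So KulT is produced and active.
With repressor KulT bound, *wexV* is not transcribed.
So WexV is not produced.
c-di-GMP is present, so RudS is active.
Activator RudS is present, so *haxL* is transcribed.
So HaxL is produced and active.
No repressor is bound and HaxL is active, so *rudJ* is transcribed.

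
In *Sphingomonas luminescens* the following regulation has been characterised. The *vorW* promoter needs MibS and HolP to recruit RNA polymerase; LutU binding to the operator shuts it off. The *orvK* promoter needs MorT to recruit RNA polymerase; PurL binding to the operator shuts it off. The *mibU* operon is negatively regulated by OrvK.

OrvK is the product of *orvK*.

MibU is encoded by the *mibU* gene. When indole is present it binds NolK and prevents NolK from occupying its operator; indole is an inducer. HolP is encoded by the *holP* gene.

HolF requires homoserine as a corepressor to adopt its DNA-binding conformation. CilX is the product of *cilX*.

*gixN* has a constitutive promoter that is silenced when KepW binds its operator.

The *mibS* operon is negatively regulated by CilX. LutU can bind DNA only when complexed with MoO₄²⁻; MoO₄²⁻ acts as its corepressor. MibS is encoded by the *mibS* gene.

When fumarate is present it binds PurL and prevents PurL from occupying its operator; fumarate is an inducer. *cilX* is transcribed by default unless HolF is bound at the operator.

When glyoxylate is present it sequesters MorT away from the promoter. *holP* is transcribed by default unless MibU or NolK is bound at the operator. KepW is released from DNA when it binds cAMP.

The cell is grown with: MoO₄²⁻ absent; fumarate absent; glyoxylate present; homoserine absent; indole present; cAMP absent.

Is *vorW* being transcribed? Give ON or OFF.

OFF

MoO₄²⁻ is absent, so LutU is inactive.
Homoserine is absent, so HolF is inactive.
With no repressor bound, *cilX* is transcribed.
So CilX is produced and active.
With repressor CilX bound, *mibS* is not transcribed.
So MibS is not produced.
Fumarate is absent, so PurL is active.
Glyoxylate is present, so MorT is inactive.
With repressor PurL bound, *orvK* is not transcribed.
So OrvK is not produced.
With no repressor bound, *mibU* is transcribed.
So MibU is produced and active.
Indole is present, so NolK is inactive.
With repressor MibU bound, *holP* is not transcribed.
So HolP is not produced.
Required activator MibS is absent, so *vorW* is not transcribed.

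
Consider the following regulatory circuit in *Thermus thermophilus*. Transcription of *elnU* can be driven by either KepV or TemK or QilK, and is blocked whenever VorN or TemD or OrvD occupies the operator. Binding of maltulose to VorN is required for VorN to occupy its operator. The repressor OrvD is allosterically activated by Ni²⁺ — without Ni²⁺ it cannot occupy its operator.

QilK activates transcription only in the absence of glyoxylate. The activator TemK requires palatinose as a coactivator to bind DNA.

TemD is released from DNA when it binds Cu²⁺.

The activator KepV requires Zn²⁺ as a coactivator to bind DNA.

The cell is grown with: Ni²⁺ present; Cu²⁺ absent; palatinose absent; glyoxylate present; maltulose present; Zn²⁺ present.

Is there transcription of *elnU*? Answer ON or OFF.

Zn²⁺ is present, so KepV is active.
Maltulose is present, so VorN is active.
Palatinose is absent, so TemK is inactive.
Glyoxylate is present, so QilK is inactive.
Cu²⁺ is absent, so TemD is active.
Ni²⁺ is present, so OrvD is active.
With repressor VorN bound, *elnU* is not transcribed.

OFF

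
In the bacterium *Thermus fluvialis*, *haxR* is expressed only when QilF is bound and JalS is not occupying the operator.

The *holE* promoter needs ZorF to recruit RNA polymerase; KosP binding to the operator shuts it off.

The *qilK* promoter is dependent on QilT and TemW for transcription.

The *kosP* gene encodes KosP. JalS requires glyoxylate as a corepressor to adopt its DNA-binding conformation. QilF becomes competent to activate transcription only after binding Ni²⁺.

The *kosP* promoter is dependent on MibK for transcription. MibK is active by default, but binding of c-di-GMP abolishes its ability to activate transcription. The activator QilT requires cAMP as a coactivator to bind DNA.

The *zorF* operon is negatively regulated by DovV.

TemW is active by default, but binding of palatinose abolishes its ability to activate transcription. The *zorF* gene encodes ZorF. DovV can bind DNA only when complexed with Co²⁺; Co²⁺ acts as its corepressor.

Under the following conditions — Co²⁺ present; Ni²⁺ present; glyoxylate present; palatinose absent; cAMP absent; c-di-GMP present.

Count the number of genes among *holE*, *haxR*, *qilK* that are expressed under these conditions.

Co²⁺ is present, so DovV is active.
With repressor DovV bound, *zorF* is not transcribed.
So ZorF is not produced.
c-di-GMP is present, so MibK is inactive.
Required activator MibK is absent, so *kosP* is not transcribed.
So KosP is not produced.
Required activator ZorF is absent, so *holE* is not transcribed.
→ *holE* is OFF.
Glyoxylate is present, so JalS is active.
Ni²⁺ is present, so QilF is active.
With repressor JalS bound, *haxR* is not transcribed.
→ *haxR* is OFF.
cAMP is absent, so QilT is inactive.
Palatinose is absent, so TemW is active.
Required activator QilT is absent, so *qilK* is not transcribed.
→ *qilK* is OFF.
0 of the 3 genes are transcribed.

0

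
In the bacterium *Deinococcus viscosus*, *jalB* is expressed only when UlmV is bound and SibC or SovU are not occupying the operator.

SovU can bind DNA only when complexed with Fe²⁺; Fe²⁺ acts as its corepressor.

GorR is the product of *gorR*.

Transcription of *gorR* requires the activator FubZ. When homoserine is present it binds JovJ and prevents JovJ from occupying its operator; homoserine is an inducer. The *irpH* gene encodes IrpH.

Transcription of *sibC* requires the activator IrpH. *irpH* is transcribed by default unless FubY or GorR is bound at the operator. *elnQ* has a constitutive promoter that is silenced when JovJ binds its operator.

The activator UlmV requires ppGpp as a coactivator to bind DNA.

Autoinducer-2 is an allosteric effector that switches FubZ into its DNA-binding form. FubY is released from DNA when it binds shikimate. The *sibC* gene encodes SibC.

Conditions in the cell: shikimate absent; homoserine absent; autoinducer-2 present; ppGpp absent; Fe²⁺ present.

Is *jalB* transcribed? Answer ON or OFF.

OFF

ppGpp is absent, so UlmV is inactive.
Shikimate is absent, so FubY is active.
Autoinducer-2 is present, so FubZ is active.
No repressor is bound and FubZ is active, so *gorR* is transcribed.
So GorR is produced and active.
With repressor FubY bound, *irpH* is not transcribed.
So IrpH is not produced.
Required activator IrpH is absent, so *sibC* is not transcribed.
So SibC is not produced.
Fe²⁺ is present, so SovU is active.
With repressor SovU bound, *jalB* is not transcribed.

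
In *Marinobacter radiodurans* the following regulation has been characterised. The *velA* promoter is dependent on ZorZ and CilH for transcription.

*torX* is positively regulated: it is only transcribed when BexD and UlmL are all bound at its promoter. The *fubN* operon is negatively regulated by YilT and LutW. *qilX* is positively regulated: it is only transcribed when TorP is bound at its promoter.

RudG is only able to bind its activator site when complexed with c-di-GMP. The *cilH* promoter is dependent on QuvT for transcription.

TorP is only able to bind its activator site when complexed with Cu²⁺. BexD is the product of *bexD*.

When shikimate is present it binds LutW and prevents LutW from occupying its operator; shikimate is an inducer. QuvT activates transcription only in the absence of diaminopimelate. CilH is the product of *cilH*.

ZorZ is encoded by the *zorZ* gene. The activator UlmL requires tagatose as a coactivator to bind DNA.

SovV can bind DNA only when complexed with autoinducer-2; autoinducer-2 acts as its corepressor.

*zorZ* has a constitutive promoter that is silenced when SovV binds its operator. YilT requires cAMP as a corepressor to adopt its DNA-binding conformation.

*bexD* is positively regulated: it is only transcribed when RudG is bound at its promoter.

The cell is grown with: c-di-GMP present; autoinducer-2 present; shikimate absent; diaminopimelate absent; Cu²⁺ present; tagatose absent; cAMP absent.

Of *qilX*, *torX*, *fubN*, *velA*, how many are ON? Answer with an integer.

Cu²⁺ is present, so TorP is active.
No repressor is bound and TorP is active, so *qilX* is transcribed.
→ *qilX* is ON.
c-di-GMP is present, so RudG is active.
No repressor is bound and RudG is active, so *bexD* is transcribed.
So BexD is produced and active.
Tagatose is absent, so UlmL is inactive.
Required activator UlmL is absent, so *torX* is not transcribed.
→ *torX* is OFF.
cAMP is absent, so YilT is inactive.
Shikimate is absent, so LutW is active.
With repressor LutW bound, *fubN* is not transcribed.
→ *fubN* is OFF.
Autoinducer-2 is present, so SovV is active.
With repressor SovV bound, *zorZ* is not transcribed.
So ZorZ is not produced.
Diaminopimelate is absent, so QuvT is active.
No repressor is bound and QuvT is active, so *cilH* is transcribed.
So CilH is produced and active.
Required activator ZorZ is absent, so *velA* is not transcribed.
→ *velA* is OFF.
1 of the 4 genes is transcribed.

1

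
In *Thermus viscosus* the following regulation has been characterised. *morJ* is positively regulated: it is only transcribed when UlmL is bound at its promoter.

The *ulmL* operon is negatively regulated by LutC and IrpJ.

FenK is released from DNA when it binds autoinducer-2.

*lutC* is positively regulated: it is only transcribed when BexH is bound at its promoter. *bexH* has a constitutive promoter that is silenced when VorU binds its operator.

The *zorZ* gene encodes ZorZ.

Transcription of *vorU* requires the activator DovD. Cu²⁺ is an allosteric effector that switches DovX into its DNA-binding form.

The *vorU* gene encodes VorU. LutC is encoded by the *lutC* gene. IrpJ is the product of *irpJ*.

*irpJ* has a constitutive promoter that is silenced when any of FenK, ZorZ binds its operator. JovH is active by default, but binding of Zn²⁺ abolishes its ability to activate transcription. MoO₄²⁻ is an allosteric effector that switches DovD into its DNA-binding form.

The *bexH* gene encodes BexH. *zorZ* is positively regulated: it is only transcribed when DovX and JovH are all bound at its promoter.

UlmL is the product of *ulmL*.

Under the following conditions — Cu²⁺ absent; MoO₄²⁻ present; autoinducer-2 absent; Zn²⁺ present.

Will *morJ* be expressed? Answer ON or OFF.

ON

MoO₄²⁻ is present, so DovD is active.
No repressor is bound and DovD is active, so *vorU* is transcribed.
So VorU is produced and active.
With repressor VorU bound, *bexH* is not transcribed.
So BexH is not produced.
Required activator BexH is absent, so *lutC* is not transcribed.
So LutC is not produced.
Autoinducer-2 is absent, so FenK is active.
Cu²⁺ is absent, so DovX is inactive.
Zn²⁺ is present, so JovH is inactive.
Required activator DovX is absent, so *zorZ* is not transcribed.
So ZorZ is not produced.
With repressor FenK bound, *irpJ* is not transcribed.
So IrpJ is not produced.
With no repressor bound, *ulmL* is transcribed.
So UlmL is produced and active.
No repressor is bound and UlmL is active, so *morJ* is transcribed.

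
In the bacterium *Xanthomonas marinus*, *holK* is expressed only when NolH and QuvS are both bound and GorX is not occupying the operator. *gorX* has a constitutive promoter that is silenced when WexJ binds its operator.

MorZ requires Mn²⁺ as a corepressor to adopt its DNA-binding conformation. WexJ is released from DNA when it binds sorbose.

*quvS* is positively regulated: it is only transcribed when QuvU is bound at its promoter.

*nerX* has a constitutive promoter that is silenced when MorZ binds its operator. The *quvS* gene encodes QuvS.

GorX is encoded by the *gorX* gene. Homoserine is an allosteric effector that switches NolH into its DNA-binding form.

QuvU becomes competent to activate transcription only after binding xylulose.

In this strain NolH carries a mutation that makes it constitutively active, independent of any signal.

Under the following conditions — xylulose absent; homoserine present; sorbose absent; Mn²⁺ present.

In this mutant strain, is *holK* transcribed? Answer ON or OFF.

OFF

NolH is constitutively active in this strain.
Sorbose is absent, so WexJ is active.
With repressor WexJ bound, *gorX* is not transcribed.
So GorX is not produced.
Xylulose is absent, so QuvU is inactive.
Required activator QuvU is absent, so *quvS* is not transcribed.
So QuvS is not produced.
Required activator QuvS is absent, so *holK* is not transcribed.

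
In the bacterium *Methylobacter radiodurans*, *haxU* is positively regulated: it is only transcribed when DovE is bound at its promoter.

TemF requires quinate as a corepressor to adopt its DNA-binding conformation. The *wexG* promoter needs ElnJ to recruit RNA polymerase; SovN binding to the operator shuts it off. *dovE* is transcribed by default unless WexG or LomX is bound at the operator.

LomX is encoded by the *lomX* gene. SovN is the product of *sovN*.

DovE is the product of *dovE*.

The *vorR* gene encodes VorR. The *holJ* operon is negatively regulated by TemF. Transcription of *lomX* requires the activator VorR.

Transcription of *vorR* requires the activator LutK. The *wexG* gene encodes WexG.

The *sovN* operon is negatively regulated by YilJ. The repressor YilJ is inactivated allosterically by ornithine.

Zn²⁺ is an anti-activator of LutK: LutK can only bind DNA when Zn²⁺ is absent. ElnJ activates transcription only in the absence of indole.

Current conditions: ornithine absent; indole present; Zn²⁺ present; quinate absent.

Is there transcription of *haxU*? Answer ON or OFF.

Ornithine is absent, so YilJ is active.
With repressor YilJ bound, *sovN* is not transcribed.
So SovN is not produced.
Indole is present, so ElnJ is inactive.
Required activator ElnJ is absent, so *wexG* is not transcribed.
So WexG is not produced.
Zn²⁺ is present, so LutK is inactive.
Required activator LutK is absent, so *vorR* is not transcribed.
So VorR is not produced.
Required activator VorR is absent, so *lomX* is not transcribed.
So LomX is not produced.
With no repressor bound, *dovE* is transcribed.
So DovE is produced and active.
No repressor is bound and DovE is active, so *haxU* is transcribed.

ON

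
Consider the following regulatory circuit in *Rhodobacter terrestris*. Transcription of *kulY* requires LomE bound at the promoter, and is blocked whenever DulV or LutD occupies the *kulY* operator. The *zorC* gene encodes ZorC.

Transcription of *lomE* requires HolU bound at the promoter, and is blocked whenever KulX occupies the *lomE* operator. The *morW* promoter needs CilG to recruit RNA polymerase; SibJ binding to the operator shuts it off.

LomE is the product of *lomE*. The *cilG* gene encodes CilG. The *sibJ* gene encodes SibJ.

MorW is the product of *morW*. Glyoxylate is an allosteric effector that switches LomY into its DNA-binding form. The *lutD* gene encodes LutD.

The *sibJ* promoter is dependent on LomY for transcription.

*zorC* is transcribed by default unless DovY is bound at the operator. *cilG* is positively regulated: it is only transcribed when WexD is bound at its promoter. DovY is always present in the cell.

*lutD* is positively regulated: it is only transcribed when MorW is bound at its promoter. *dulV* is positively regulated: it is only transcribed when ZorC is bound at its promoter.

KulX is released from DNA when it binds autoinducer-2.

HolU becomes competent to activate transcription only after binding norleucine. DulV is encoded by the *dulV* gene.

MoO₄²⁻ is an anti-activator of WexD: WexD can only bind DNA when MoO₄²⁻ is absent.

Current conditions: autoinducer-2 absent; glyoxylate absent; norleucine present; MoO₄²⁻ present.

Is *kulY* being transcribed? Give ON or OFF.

DovY is produced constitutively and is active.
With repressor DovY bound, *zorC* is not transcribed.
So ZorC is not produced.
Required activator ZorC is absent, so *dulV* is not transcribed.
So DulV is not produced.
Autoinducer-2 is absent, so KulX is active.
Norleucine is present, so HolU is active.
With repressor KulX bound, *lomE* is not transcribed.
So LomE is not produced.
Glyoxylate is absent, so LomY is inactive.
Required activator LomY is absent, so *sibJ* is not transcribed.
So SibJ is not produced.
MoO₄²⁻ is present, so WexD is inactive.
Required activator WexD is absent, so *cilG* is not transcribed.
So CilG is not produced.
Required activator CilG is absent, so *morW* is not transcribed.
So MorW is not produced.
Required activator MorW is absent, so *lutD* is not transcribed.
So LutD is not produced.
Required activator LomE is absent, so *kulY* is not transcribed.

OFF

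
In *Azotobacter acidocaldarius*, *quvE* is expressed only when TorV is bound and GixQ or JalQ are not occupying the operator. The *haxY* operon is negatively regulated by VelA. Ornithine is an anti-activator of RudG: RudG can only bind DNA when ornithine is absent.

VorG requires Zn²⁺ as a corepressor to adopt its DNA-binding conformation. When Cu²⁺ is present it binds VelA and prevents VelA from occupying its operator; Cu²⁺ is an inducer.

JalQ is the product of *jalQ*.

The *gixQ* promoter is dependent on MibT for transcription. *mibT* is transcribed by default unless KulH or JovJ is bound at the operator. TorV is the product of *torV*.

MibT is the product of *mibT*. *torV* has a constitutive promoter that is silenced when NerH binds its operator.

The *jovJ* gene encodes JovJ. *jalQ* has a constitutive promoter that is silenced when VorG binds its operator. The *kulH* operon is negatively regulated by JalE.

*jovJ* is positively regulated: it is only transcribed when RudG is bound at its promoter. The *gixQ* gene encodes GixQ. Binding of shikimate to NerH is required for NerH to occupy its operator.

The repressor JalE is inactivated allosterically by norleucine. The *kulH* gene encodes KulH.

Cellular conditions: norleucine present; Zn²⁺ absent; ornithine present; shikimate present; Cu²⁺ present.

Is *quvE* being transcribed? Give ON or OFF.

OFF

Shikimate is present, so NerH is active.
With repressor NerH bound, *torV* is not transcribed.
So TorV is not produced.
Norleucine is present, so JalE is inactive.
With no repressor bound, *kulH* is transcribed.
So KulH is produced and active.
Ornithine is present, so RudG is inactive.
Required activator RudG is absent, so *jovJ* is not transcribed.
So JovJ is not produced.
With repressor KulH bound, *mibT* is not transcribed.
So MibT is not produced.
Required activator MibT is absent, so *gixQ* is not transcribed.
So GixQ is not produced.
Zn²⁺ is absent, so VorG is inactive.
With no repressor bound, *jalQ* is transcribed.
So JalQ is produced and active.
With repressor JalQ bound, *quvE* is not transcribed.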